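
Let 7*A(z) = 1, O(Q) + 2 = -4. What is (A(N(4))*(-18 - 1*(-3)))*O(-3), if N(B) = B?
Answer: 90/7 ≈ 12.857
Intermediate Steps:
O(Q) = -6 (O(Q) = -2 - 4 = -6)
A(z) = ⅐ (A(z) = (⅐)*1 = ⅐)
(A(N(4))*(-18 - 1*(-3)))*O(-3) = ((-18 - 1*(-3))/7)*(-6) = ((-18 + 3)/7)*(-6) = ((⅐)*(-15))*(-6) = -15/7*(-6) = 90/7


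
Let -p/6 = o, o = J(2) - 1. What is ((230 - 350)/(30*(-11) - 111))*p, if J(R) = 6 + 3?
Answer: -640/49 ≈ -13.061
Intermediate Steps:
J(R) = 9
o = 8 (o = 9 - 1 = 8)
p = -48 (p = -6*8 = -48)
((230 - 350)/(30*(-11) - 111))*p = ((230 - 350)/(30*(-11) - 111))*(-48) = -120/(-330 - 111)*(-48) = -120/(-441)*(-48) = -120*(-1/441)*(-48) = (40/147)*(-48) = -640/49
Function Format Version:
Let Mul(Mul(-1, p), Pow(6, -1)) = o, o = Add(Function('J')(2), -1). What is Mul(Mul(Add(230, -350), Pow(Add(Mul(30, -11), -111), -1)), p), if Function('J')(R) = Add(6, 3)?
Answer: Rational(-640, 49) ≈ -13.061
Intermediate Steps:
Function('J')(R) = 9
o = 8 (o = Add(9, -1) = 8)
p = -48 (p = Mul(-6, 8) = -48)
Mul(Mul(Add(230, -350), Pow(Add(Mul(30, -11), -111), -1)), p) = Mul(Mul(Add(230, -350), Pow(Add(Mul(30, -11), -111), -1)), -48) = Mul(Mul(-120, Pow(Add(-330, -111), -1)), -48) = Mul(Mul(-120, Pow(-441, -1)), -48) = Mul(Mul(-120, Rational(-1, 441)), -48) = Mul(Rational(40, 147), -48) = Rational(-640, 49)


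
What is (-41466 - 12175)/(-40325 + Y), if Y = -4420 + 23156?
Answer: 53641/21589 ≈ 2.4846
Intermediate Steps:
Y = 18736
(-41466 - 12175)/(-40325 + Y) = (-41466 - 12175)/(-40325 + 18736) = -53641/(-21589) = -53641*(-1/21589) = 53641/21589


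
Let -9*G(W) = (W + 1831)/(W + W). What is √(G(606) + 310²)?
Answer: 7*√6482075061/1818 ≈ 310.00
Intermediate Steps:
G(W) = -(1831 + W)/(18*W) (G(W) = -(W + 1831)/(9*(W + W)) = -(1831 + W)/(9*(2*W)) = -(1831 + W)*1/(2*W)/9 = -(1831 + W)/(18*W))
√(G(606) + 310²) = √((1/18)*(-1831 - 1*606)/606 + 310²) = √((1/18)*(1/606)*(-1831 - 606) + 96100) = √((1/18)*(1/606)*(-2437) + 96100) = √(-2437/10908 + 96100) = √(1048256363/10908) = 7*√6482075061/1818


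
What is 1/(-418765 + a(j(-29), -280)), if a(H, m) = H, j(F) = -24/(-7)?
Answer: -7/2931331 ≈ -2.3880e-6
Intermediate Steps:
j(F) = 24/7 (j(F) = -24*(-⅐) = 24/7)
1/(-418765 + a(j(-29), -280)) = 1/(-418765 + 24/7) = 1/(-2931331/7) = -7/2931331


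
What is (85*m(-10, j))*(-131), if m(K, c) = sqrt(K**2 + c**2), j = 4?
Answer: -22270*sqrt(29) ≈ -1.1993e+5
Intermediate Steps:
(85*m(-10, j))*(-131) = (85*sqrt((-10)**2 + 4**2))*(-131) = (85*sqrt(100 + 16))*(-131) = (85*sqrt(116))*(-131) = (85*(2*sqrt(29)))*(-131) = (170*sqrt(29))*(-131) = -22270*sqrt(29)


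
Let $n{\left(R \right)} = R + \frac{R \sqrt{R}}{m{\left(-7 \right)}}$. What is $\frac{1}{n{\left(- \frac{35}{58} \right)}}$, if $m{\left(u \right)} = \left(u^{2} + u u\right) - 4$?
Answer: $- \frac{29724304}{17938305} + \frac{5452 i \sqrt{2030}}{17938305} \approx -1.657 + 0.013694 i$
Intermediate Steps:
$m{\left(u \right)} = -4 + 2 u^{2}$ ($m{\left(u \right)} = \left(u^{2} + u^{2}\right) - 4 = 2 u^{2} - 4 = -4 + 2 u^{2}$)
$n{\left(R \right)} = R + \frac{R^{\frac{3}{2}}}{94}$ ($n{\left(R \right)} = R + \frac{R \sqrt{R}}{-4 + 2 \left(-7\right)^{2}} = R + \frac{R^{\frac{3}{2}}}{-4 + 2 \cdot 49} = R + \frac{R^{\frac{3}{2}}}{-4 + 98} = R + \frac{R^{\frac{3}{2}}}{94}$)
$\frac{1}{n{\left(- \frac{35}{58} \right)}} = \frac{1}{- \frac{35}{58} + \frac{\left(- \frac{35}{58}\right)^{\frac{3}{2}}}{94}} = \frac{1}{- \frac{35}{58} + \frac{\left(- \frac{35}{3364}\right) i \sqrt{2030}}{94}} = \frac{1}{- \frac{35}{58} - \frac{35 i \sqrt{2030}}{316216}}$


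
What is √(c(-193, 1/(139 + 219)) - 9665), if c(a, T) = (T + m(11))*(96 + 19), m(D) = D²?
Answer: 19*√1508970/358 ≈ 65.194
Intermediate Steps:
c(a, T) = 13915 + 115*T (c(a, T) = (T + 11²)*(96 + 19) = (T + 121)*115 = (121 + T)*115 = 13915 + 115*T)
√(c(-193, 1/(139 + 219)) - 9665) = √((13915 + 115/(139 + 219)) - 9665) = √((13915 + 115/358) - 9665) = √(4981685/358 - 9665) = √(1521615/358) = 19*√1508970/358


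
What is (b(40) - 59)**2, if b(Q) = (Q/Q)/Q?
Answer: 5564881/1600 ≈ 3478.1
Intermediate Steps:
b(Q) = 1/Q
(b(40) - 59)**2 = (1/40 - 59)**2 = (-2359/40)**2 = 5564881/1600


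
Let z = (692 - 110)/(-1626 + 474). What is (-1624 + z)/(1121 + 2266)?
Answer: -311905/650304 ≈ -0.47963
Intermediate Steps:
z = -97/192 (z = 582/(-1152) = 582*(-1/1152) = -97/192 ≈ -0.50521)
(-1624 + z)/(1121 + 2266) = (-1624 - 97/192)/(1121 + 2266) = -311905/192/3387 = -311905/192*1/3387 = -311905/650304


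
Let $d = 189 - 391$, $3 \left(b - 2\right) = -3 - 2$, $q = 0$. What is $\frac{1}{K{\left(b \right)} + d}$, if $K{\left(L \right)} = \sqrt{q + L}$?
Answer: $- \frac{606}{122411} - \frac{\sqrt{3}}{122411} \approx -0.0049647$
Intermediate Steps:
$b = \frac{1}{3}$ ($b = 2 + \frac{-3 - 2}{3} = 2 + \frac{1}{3} \left(-5\right) = 2 - \frac{5}{3} = \frac{1}{3} \approx 0.33333$)
$d = -202$
$K{\left(L \right)} = \sqrt{L}$ ($K{\left(L \right)} = \sqrt{0 + L} = \sqrt{L}$)
$\frac{1}{K{\left(b \right)} + d} = \frac{1}{\sqrt{\frac{1}{3}} - 202} = \frac{1}{\frac{\sqrt{3}}{3} - 202} = \frac{1}{-202 + \frac{\sqrt{3}}{3}}$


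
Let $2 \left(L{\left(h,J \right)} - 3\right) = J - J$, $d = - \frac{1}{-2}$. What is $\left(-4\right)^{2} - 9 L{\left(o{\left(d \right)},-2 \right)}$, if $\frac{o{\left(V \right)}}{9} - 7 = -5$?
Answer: $-11$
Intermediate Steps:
$d = \frac{1}{2}$ ($d = \left(-1\right) \left(- \frac{1}{2}\right) = \frac{1}{2} \approx 0.5$)
$o{\left(V \right)} = 18$ ($o{\left(V \right)} = 63 + 9 \left(-5\right) = 63 - 45 = 18$)
$L{\left(h,J \right)} = 3$ ($L{\left(h,J \right)} = 3 + \frac{J - J}{2} = 3 + \frac{1}{2} \cdot 0 = 3 + 0 = 3$)
$\left(-4\right)^{2} - 9 L{\left(o{\left(d \right)},-2 \right)} = \left(-4\right)^{2} - 27 = 16 - 27 = -11$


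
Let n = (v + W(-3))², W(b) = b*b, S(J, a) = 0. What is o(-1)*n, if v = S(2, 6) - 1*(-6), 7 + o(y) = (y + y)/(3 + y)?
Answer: -1800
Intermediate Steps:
o(y) = -7 + 2*y/(3 + y) (o(y) = -7 + (y + y)/(3 + y) = -7 + (2*y)/(3 + y) = -7 + 2*y/(3 + y))
W(b) = b²
v = 6 (v = 0 - 1*(-6) = 0 + 6 = 6)
n = 225 (n = (6 + (-3)²)² = (6 + 9)² = 15² = 225)
o(-1)*n = ((-21 - 5*(-1))/(3 - 1))*225 = ((-21 + 5)/2)*225 = ((½)*(-16))*225 = -8*225 = -1800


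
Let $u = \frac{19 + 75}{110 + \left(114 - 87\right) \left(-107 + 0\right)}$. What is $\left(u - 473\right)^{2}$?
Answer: $\frac{1728070622721}{7722841} \approx 2.2376 \cdot 10^{5}$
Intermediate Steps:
$u = - \frac{94}{2779}$ ($u = \frac{94}{110 + 27 \left(-107\right)} = \frac{94}{110 - 2889} = \frac{94}{-2779} = 94 \left(- \frac{1}{2779}\right) = - \frac{94}{2779} \approx -0.033825$)
$\left(u - 473\right)^{2} = \left(- \frac{94}{2779} - 473\right)^{2} = \left(- \frac{1314561}{2779}\right)^{2} = \frac{1728070622721}{7722841}$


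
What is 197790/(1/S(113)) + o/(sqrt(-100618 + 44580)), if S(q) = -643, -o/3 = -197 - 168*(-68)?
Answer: -127178970 + 33681*I*sqrt(56038)/56038 ≈ -1.2718e+8 + 142.28*I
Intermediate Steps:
o = -33681 (o = -3*(-197 - 168*(-68)) = -3*(-197 + 11424) = -3*11227 = -33681)
197790/(1/S(113)) + o/(sqrt(-100618 + 44580)) = 197790/(1/(-643)) - 33681/sqrt(-100618 + 44580) = 197790/(-1/643) - 33681*(-I*sqrt(56038)/56038) = 197790*(-643) - 33681*(-I*sqrt(56038)/56038) = -127178970 - (-33681)*I*sqrt(56038)/56038 = -127178970 + 33681*I*sqrt(56038)/56038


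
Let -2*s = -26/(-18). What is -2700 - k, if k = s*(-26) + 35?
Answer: -24784/9 ≈ -2753.8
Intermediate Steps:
s = -13/18 (s = -(-13)/(-18) = -(-13)*(-1)/18 = -1/2*13/9 = -13/18 ≈ -0.72222)
k = 484/9 (k = -13/18*(-26) + 35 = 169/9 + 35 = 484/9 ≈ 53.778)
-2700 - k = -2700 - 1*484/9 = -2700 - 484/9 = -24784/9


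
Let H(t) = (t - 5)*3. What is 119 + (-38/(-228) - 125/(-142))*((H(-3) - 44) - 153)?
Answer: -23936/213 ≈ -112.38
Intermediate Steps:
H(t) = -15 + 3*t (H(t) = (-5 + t)*3 = -15 + 3*t)
119 + (-38/(-228) - 125/(-142))*((H(-3) - 44) - 153) = 119 + (-38/(-228) - 125/(-142))*(((-15 + 3*(-3)) - 44) - 153) = 119 + (-38*(-1/228) - 125*(-1/142))*(((-15 - 9) - 44) - 153) = 119 + (1/6 + 125/142)*((-24 - 44) - 153) = 119 + 223*(-68 - 153)/213 = 119 + (223/213)*(-221) = 119 - 49283/213 = -23936/213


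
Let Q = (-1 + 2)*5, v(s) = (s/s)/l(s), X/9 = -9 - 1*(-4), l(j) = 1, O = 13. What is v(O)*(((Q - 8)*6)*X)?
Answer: 810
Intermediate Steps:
X = -45 (X = 9*(-9 - 1*(-4)) = 9*(-9 + 4) = 9*(-5) = -45)
v(s) = 1 (v(s) = (s/s)/1 = 1*1 = 1)
Q = 5 (Q = 1*5 = 5)
v(O)*(((Q - 8)*6)*X) = 1*(((5 - 8)*6)*(-45)) = 1*(-3*6*(-45)) = 1*(-18*(-45)) = 1*810 = 810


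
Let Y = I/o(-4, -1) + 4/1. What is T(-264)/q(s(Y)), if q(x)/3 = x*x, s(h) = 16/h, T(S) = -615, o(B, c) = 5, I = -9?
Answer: -4961/1280 ≈ -3.8758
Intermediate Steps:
Y = 11/5 (Y = -9/5 + 4/1 = -9*⅕ + 4*1 = -9/5 + 4 = 11/5 ≈ 2.2000)
q(x) = 3*x² (q(x) = 3*(x*x) = 3*x²)
T(-264)/q(s(Y)) = -615/(3*(16/(11/5))²) = -615/(3*(16*(5/11))²) = -615/(3*(80/11)²) = -615/(3*(6400/121)) = -615/19200/121 = -615*121/19200 = -4961/1280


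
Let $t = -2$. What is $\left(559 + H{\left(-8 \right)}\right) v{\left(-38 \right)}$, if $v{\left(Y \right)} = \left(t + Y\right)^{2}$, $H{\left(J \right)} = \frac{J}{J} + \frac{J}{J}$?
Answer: $897600$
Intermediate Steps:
$H{\left(J \right)} = 2$ ($H{\left(J \right)} = 1 + 1 = 2$)
$v{\left(Y \right)} = \left(-2 + Y\right)^{2}$
$\left(559 + H{\left(-8 \right)}\right) v{\left(-38 \right)} = \left(559 + 2\right) \left(-2 - 38\right)^{2} = 561 \left(-40\right)^{2} = 561 \cdot 1600 = 897600$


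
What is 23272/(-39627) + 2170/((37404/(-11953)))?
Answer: -19050296077/27448302 ≈ -694.04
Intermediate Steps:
23272/(-39627) + 2170/((37404/(-11953))) = 23272*(-1/39627) + 2170/((37404*(-1/11953))) = -23272/39627 + 2170/(-37404/11953) = -23272/39627 + 2170*(-11953/37404) = -23272/39627 - 12969005/18702 = -19050296077/27448302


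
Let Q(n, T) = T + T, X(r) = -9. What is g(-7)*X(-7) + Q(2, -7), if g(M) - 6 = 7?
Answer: -131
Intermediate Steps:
g(M) = 13 (g(M) = 6 + 7 = 13)
Q(n, T) = 2*T
g(-7)*X(-7) + Q(2, -7) = 13*(-9) + 2*(-7) = -117 - 14 = -131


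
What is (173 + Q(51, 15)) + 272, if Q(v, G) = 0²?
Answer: 445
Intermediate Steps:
Q(v, G) = 0
(173 + Q(51, 15)) + 272 = (173 + 0) + 272 = 173 + 272 = 445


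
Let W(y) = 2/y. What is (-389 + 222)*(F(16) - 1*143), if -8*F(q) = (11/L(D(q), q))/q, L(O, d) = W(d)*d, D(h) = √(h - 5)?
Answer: 6115373/256 ≈ 23888.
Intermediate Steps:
D(h) = √(-5 + h)
L(O, d) = 2 (L(O, d) = (2/d)*d = 2)
F(q) = -11/(16*q) (F(q) = -11/2/(8*q) = -11*(½)/(8*q) = -11/(16*q))
(-389 + 222)*(F(16) - 1*143) = (-389 + 222)*(-11/16/16 - 1*143) = -167*(-11/16*1/16 - 143) = -167*(-11/256 - 143) = -167*(-36619/256) = 6115373/256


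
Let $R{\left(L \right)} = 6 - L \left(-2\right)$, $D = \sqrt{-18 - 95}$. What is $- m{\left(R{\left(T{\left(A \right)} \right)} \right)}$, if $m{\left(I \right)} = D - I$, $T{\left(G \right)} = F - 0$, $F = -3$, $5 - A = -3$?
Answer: $- i \sqrt{113} \approx - 10.63 i$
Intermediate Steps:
$A = 8$ ($A = 5 - -3 = 5 + 3 = 8$)
$D = i \sqrt{113}$ ($D = \sqrt{-113} = i \sqrt{113} \approx 10.63 i$)
$T{\left(G \right)} = -3$ ($T{\left(G \right)} = -3 - 0 = -3 + 0 = -3$)
$R{\left(L \right)} = 6 + 2 L$ ($R{\left(L \right)} = 6 - - 2 L = 6 + 2 L$)
$m{\left(I \right)} = - I + i \sqrt{113}$ ($m{\left(I \right)} = i \sqrt{113} - I = - I + i \sqrt{113}$)
$- m{\left(R{\left(T{\left(A \right)} \right)} \right)} = - (- (6 + 2 \left(-3\right)) + i \sqrt{113}) = - (- (6 - 6) + i \sqrt{113}) = - (\left(-1\right) 0 + i \sqrt{113}) = - (0 + i \sqrt{113}) = - i \sqrt{113}$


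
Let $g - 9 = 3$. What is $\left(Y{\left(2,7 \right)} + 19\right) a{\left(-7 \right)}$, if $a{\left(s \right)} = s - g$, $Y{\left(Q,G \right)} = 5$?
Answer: $-456$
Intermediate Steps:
$g = 12$ ($g = 9 + 3 = 12$)
$a{\left(s \right)} = -12 + s$ ($a{\left(s \right)} = s - 12 = -12 + s$)
$\left(Y{\left(2,7 \right)} + 19\right) a{\left(-7 \right)} = \left(5 + 19\right) \left(-12 - 7\right) = 24 \left(-19\right) = -456$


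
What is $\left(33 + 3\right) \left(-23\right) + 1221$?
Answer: $393$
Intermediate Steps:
$\left(33 + 3\right) \left(-23\right) + 1221 = 36 \left(-23\right) + 1221 = -828 + 1221 = 393$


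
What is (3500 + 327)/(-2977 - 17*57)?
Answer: -3827/3946 ≈ -0.96984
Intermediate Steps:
(3500 + 327)/(-2977 - 17*57) = 3827/(-2977 - 969) = 3827/(-3946) = 3827*(-1/3946) = -3827/3946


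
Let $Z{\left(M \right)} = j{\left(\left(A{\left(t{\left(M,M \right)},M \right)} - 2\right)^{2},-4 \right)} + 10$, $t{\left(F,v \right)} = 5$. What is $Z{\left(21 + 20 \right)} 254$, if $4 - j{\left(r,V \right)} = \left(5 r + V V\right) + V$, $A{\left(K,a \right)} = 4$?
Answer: $-4572$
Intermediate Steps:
$j{\left(r,V \right)} = 4 - V - V^{2} - 5 r$ ($j{\left(r,V \right)} = 4 - \left(\left(5 r + V V\right) + V\right) = 4 - \left(\left(5 r + V^{2}\right) + V\right) = 4 - \left(\left(V^{2} + 5 r\right) + V\right) = 4 - \left(V + V^{2} + 5 r\right) = 4 - V - V^{2} - 5 r$)
$Z{\left(M \right)} = -18$ ($Z{\left(M \right)} = \left(4 - -4 - \left(-4\right)^{2} - 5 \left(4 - 2\right)^{2}\right) + 10 = \left(4 + 4 - 16 - 5 \cdot 2^{2}\right) + 10 = \left(4 + 4 - 16 - 20\right) + 10 = -28 + 10 = -18$)
$Z{\left(21 + 20 \right)} 254 = \left(-18\right) 254 = -4572$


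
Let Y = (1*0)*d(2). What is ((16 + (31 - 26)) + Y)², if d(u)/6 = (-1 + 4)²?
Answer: 441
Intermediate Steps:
d(u) = 54 (d(u) = 6*(-1 + 4)² = 6*3² = 6*9 = 54)
Y = 0 (Y = (1*0)*54 = 0*54 = 0)
((16 + (31 - 26)) + Y)² = ((16 + (31 - 26)) + 0)² = ((16 + 5) + 0)² = (21 + 0)² = 21² = 441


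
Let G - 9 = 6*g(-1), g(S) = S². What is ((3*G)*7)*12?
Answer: 3780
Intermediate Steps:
G = 15 (G = 9 + 6*(-1)² = 9 + 6*1 = 9 + 6 = 15)
((3*G)*7)*12 = ((3*15)*7)*12 = (45*7)*12 = 315*12 = 3780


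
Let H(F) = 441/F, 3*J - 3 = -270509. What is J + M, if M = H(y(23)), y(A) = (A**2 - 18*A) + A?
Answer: -12442835/138 ≈ -90166.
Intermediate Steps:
y(A) = A**2 - 17*A
J = -270506/3 (J = 1 + (1/3)*(-270509) = 1 - 270509/3 = -270506/3 ≈ -90169.)
M = 147/46 (M = 441/((23*(-17 + 23))) = 441/((23*6)) = 441/138 = 441*(1/138) = 147/46 ≈ 3.1957)
J + M = -270506/3 + 147/46 = -12442835/138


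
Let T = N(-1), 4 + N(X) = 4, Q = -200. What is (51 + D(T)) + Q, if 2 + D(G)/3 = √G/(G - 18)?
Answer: -155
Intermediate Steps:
N(X) = 0 (N(X) = -4 + 4 = 0)
T = 0
D(G) = -6 + 3*√G/(-18 + G) (D(G) = -6 + 3*(√G/(G - 18)) = -6 + 3*(√G/(-18 + G)) = -6 + 3*√G/(-18 + G))
(51 + D(T)) + Q = (51 + 3*(36 + √0 - 2*0)/(-18 + 0)) - 200 = (51 + 3*(36 + 0 + 0)/(-18)) - 200 = (51 + 3*(-1/18)*36) - 200 = (51 - 6) - 200 = 45 - 200 = -155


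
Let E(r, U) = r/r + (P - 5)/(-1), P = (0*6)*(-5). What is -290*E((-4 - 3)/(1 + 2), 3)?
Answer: -1740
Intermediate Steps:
P = 0 (P = 0*(-5) = 0)
E(r, U) = 6 (E(r, U) = r/r + (0 - 5)/(-1) = 1 - 5*(-1) = 1 + 5 = 6)
-290*E((-4 - 3)/(1 + 2), 3) = -290*6 = -1740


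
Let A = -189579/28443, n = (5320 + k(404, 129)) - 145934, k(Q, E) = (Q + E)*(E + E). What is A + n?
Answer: -29454293/9481 ≈ -3106.7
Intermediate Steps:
k(Q, E) = 2*E*(E + Q) (k(Q, E) = (E + Q)*(2*E) = 2*E*(E + Q))
n = -3100 (n = (5320 + 2*129*(129 + 404)) - 145934 = (5320 + 2*129*533) - 145934 = (5320 + 137514) - 145934 = 142834 - 145934 = -3100)
A = -63193/9481 (A = -189579*1/28443 = -63193/9481 ≈ -6.6652)
A + n = -63193/9481 - 3100 = -29454293/9481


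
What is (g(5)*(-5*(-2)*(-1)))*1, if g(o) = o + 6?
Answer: -110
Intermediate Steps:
g(o) = 6 + o
(g(5)*(-5*(-2)*(-1)))*1 = ((6 + 5)*(-5*(-2)*(-1)))*1 = (11*(10*(-1)))*1 = (11*(-10))*1 = -110*1 = -110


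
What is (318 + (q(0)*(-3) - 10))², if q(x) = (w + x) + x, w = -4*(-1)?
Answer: 87616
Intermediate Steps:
w = 4
q(x) = 4 + 2*x (q(x) = (4 + x) + x = 4 + 2*x)
(318 + (q(0)*(-3) - 10))² = (318 + ((4 + 2*0)*(-3) - 10))² = (318 + ((4 + 0)*(-3) - 10))² = (318 + (4*(-3) - 10))² = (318 + (-12 - 10))² = (318 - 22)² = 296² = 87616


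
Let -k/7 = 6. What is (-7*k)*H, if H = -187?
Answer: -54978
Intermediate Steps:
k = -42 (k = -7*6 = -42)
(-7*k)*H = -7*(-42)*(-187) = 294*(-187) = -54978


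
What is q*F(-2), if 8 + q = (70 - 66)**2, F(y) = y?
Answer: -16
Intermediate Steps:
q = 8 (q = -8 + (70 - 66)**2 = -8 + 4**2 = -8 + 16 = 8)
q*F(-2) = 8*(-2) = -16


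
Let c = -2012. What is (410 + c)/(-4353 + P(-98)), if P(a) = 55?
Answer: 801/2149 ≈ 0.37273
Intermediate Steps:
(410 + c)/(-4353 + P(-98)) = (410 - 2012)/(-4353 + 55) = -1602/(-4298) = -1602*(-1/4298) = 801/2149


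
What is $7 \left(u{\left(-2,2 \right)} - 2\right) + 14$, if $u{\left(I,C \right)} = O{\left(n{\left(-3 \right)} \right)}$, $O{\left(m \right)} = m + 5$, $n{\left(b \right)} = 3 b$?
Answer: $-28$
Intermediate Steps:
$O{\left(m \right)} = 5 + m$
$u{\left(I,C \right)} = -4$ ($u{\left(I,C \right)} = 5 + 3 \left(-3\right) = 5 - 9 = -4$)
$7 \left(u{\left(-2,2 \right)} - 2\right) + 14 = 7 \left(-4 - 2\right) + 14 = 7 \left(-6\right) + 14 = -42 + 14 = -28$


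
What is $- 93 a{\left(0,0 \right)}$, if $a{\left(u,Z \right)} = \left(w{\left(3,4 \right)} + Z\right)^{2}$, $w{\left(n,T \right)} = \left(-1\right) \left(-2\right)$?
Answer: $-372$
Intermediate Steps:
$w{\left(n,T \right)} = 2$
$a{\left(u,Z \right)} = \left(2 + Z\right)^{2}$
$- 93 a{\left(0,0 \right)} = - 93 \left(2 + 0\right)^{2} = - 93 \cdot 2^{2} = \left(-93\right) 4 = -372$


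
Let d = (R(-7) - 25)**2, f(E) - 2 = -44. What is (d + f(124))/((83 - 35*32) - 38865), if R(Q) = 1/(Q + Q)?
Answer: -114969/7820792 ≈ -0.014700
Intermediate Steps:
f(E) = -42 (f(E) = 2 - 44 = -42)
R(Q) = 1/(2*Q)
d = 123201/196 (d = ((1/2)/(-7) - 25)**2 = ((1/2)*(-1/7) - 25)**2 = (-1/14 - 25)**2 = (-351/14)**2 = 123201/196 ≈ 628.58)
(d + f(124))/((83 - 35*32) - 38865) = (123201/196 - 42)/((83 - 35*32) - 38865) = 114969/(196*((83 - 1120) - 38865)) = 114969/(196*(-1037 - 38865)) = (114969/196)/(-39902) = (114969/196)*(-1/39902) = -114969/7820792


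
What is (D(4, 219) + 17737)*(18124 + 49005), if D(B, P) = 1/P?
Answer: 260756156116/219 ≈ 1.1907e+9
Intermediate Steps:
(D(4, 219) + 17737)*(18124 + 49005) = (1/219 + 17737)*(18124 + 49005) = (1/219 + 17737)*67129 = (3884404/219)*67129 = 260756156116/219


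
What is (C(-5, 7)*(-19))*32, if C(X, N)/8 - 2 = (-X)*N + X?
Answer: -155648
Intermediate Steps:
C(X, N) = 16 + 8*X - 8*N*X (C(X, N) = 16 + 8*((-X)*N + X) = 16 + 8*(-N*X + X) = 16 + 8*(X - N*X) = 16 + (8*X - 8*N*X) = 16 + 8*X - 8*N*X)
(C(-5, 7)*(-19))*32 = ((16 + 8*(-5) - 8*7*(-5))*(-19))*32 = ((16 - 40 + 280)*(-19))*32 = (256*(-19))*32 = -4864*32 = -155648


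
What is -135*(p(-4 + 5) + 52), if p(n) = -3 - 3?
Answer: -6210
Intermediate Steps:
p(n) = -6
-135*(p(-4 + 5) + 52) = -135*(-6 + 52) = -135*46 = -6210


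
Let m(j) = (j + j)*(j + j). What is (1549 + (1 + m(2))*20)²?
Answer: 3568321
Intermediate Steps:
m(j) = 4*j² (m(j) = (2*j)*(2*j) = 4*j²)
(1549 + (1 + m(2))*20)² = (1549 + (1 + 4*2²)*20)² = (1549 + (1 + 4*4)*20)² = (1549 + (1 + 16)*20)² = (1549 + 17*20)² = (1549 + 340)² = 1889² = 3568321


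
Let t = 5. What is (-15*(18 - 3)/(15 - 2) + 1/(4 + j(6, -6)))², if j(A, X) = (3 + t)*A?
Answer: 808201/2704 ≈ 298.89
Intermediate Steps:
j(A, X) = 8*A (j(A, X) = (3 + 5)*A = 8*A)
(-15*(18 - 3)/(15 - 2) + 1/(4 + j(6, -6)))² = (-15*(18 - 3)/(15 - 2) + 1/(4 + 8*6))² = (-15/(13/15) + 1/(4 + 48))² = (-15/(13*(1/15)) + 1/52)² = (-15/13/15 + 1/52)² = (-15*15/13 + 1/52)² = (-225/13 + 1/52)² = (-899/52)² = 808201/2704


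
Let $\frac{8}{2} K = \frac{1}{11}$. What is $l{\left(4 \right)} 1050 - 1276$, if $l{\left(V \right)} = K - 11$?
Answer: $- \frac{281647}{22} \approx -12802.0$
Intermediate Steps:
$K = \frac{1}{44}$ ($K = \frac{1}{4 \cdot 11} = \frac{1}{4} \cdot \frac{1}{11} = \frac{1}{44} \approx 0.022727$)
$l{\left(V \right)} = - \frac{483}{44}$ ($l{\left(V \right)} = \frac{1}{44} - 11 = - \frac{483}{44}$)
$l{\left(4 \right)} 1050 - 1276 = \left(- \frac{483}{44}\right) 1050 - 1276 = - \frac{253575}{22} - 1276 = - \frac{281647}{22}$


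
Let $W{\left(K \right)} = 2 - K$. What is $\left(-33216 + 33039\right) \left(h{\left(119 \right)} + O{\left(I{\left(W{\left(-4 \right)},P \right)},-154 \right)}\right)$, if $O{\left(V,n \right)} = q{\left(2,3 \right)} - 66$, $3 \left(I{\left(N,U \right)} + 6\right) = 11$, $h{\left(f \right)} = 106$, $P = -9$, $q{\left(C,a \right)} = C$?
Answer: $-7434$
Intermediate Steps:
$I{\left(N,U \right)} = - \frac{7}{3}$ ($I{\left(N,U \right)} = -6 + \frac{1}{3} \cdot 11 = -6 + \frac{11}{3} = - \frac{7}{3}$)
$O{\left(V,n \right)} = -64$ ($O{\left(V,n \right)} = 2 - 66 = -64$)
$\left(-33216 + 33039\right) \left(h{\left(119 \right)} + O{\left(I{\left(W{\left(-4 \right)},P \right)},-154 \right)}\right) = \left(-33216 + 33039\right) \left(106 - 64\right) = \left(-177\right) 42 = -7434$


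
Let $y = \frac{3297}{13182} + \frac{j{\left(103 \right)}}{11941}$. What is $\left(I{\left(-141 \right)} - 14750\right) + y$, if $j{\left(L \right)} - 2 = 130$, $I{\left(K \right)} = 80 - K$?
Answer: $- \frac{762304823699}{52468754} \approx -14529.0$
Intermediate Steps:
$j{\left(L \right)} = 132$ ($j{\left(L \right)} = 2 + 130 = 132$)
$y = \frac{13703167}{52468754}$ ($y = \frac{3297}{13182} + \frac{132}{11941} = 3297 \cdot \frac{1}{13182} + 132 \cdot \frac{1}{11941} = \frac{1099}{4394} + \frac{132}{11941} = \frac{13703167}{52468754} \approx 0.26117$)
$\left(I{\left(-141 \right)} - 14750\right) + y = \left(\left(80 - -141\right) - 14750\right) + \frac{13703167}{52468754} = \left(\left(80 + 141\right) - 14750\right) + \frac{13703167}{52468754} = \left(221 - 14750\right) + \frac{13703167}{52468754} = -14529 + \frac{13703167}{52468754} = - \frac{762304823699}{52468754}$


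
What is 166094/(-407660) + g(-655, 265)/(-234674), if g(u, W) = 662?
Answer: -891995779/2174254610 ≈ -0.41025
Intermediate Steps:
166094/(-407660) + g(-655, 265)/(-234674) = 166094/(-407660) + 662/(-234674) = 166094*(-1/407660) + 662*(-1/234674) = -83047/203830 - 331/117337 = -891995779/2174254610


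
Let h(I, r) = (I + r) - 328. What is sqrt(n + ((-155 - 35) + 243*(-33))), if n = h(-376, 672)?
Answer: I*sqrt(8241) ≈ 90.78*I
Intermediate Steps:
h(I, r) = -328 + I + r
n = -32 (n = -328 - 376 + 672 = -32)
sqrt(n + ((-155 - 35) + 243*(-33))) = sqrt(-32 + ((-155 - 35) + 243*(-33))) = sqrt(-32 + (-190 - 8019)) = sqrt(-32 - 8209) = sqrt(-8241) = I*sqrt(8241)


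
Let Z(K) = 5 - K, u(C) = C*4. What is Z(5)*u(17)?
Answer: 0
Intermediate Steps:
u(C) = 4*C
Z(5)*u(17) = (5 - 1*5)*(4*17) = (5 - 5)*68 = 0*68 = 0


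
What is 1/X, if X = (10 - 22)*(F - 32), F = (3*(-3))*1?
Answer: 1/492 ≈ 0.0020325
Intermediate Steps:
F = -9 (F = -9*1 = -9)
X = 492 (X = (10 - 22)*(-9 - 32) = -12*(-41) = 492)
1/X = 1/492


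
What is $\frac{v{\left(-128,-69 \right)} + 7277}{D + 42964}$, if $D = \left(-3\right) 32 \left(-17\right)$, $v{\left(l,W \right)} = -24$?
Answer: $\frac{7253}{44596} \approx 0.16264$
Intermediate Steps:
$D = 1632$ ($D = \left(-96\right) \left(-17\right) = 1632$)
$\frac{v{\left(-128,-69 \right)} + 7277}{D + 42964} = \frac{-24 + 7277}{1632 + 42964} = \frac{7253}{44596}$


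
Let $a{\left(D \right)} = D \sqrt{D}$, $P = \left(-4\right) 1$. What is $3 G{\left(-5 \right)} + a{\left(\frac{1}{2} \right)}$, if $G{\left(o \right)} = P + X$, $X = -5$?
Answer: $-27 + \frac{\sqrt{2}}{4} \approx -26.646$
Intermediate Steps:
$P = -4$
$G{\left(o \right)} = -9$ ($G{\left(o \right)} = -4 - 5 = -9$)
$a{\left(D \right)} = D^{\frac{3}{2}}$
$3 G{\left(-5 \right)} + a{\left(\frac{1}{2} \right)} = 3 \left(-9\right) + \left(\frac{1}{2}\right)^{\frac{3}{2}} = -27 + \left(\frac{1}{2}\right)^{\frac{3}{2}} = -27 + \frac{\sqrt{2}}{4}$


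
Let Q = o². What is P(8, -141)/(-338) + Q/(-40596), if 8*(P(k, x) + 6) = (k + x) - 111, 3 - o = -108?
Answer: -111781/571727 ≈ -0.19551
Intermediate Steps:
o = 111 (o = 3 - 1*(-108) = 3 + 108 = 111)
P(k, x) = -159/8 + k/8 + x/8 (P(k, x) = -6 + ((k + x) - 111)/8 = -6 + (-111 + k + x)/8 = -6 + (-111/8 + k/8 + x/8) = -159/8 + k/8 + x/8)
Q = 12321 (Q = 111² = 12321)
P(8, -141)/(-338) + Q/(-40596) = (-159/8 + (⅛)*8 + (⅛)*(-141))/(-338) + 12321/(-40596) = (-159/8 + 1 - 141/8)*(-1/338) + 12321*(-1/40596) = -73/2*(-1/338) - 4107/13532 = 73/676 - 4107/13532 = -111781/571727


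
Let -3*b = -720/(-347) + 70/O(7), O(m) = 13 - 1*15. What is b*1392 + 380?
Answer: 5433060/347 ≈ 15657.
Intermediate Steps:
O(m) = -2 (O(m) = 13 - 15 = -2)
b = 11425/1041 (b = -(-720/(-347) + 70/(-2))/3 = -(-720*(-1/347) + 70*(-½))/3 = -(720/347 - 35)/3 = -⅓*(-11425/347) = 11425/1041 ≈ 10.975)
b*1392 + 380 = (11425/1041)*1392 + 380 = 5301200/347 + 380 = 5433060/347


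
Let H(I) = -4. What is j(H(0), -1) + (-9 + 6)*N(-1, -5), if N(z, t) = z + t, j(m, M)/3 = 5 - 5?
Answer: 18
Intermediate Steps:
j(m, M) = 0 (j(m, M) = 3*(5 - 5) = 3*0 = 0)
N(z, t) = t + z
j(H(0), -1) + (-9 + 6)*N(-1, -5) = 0 + (-9 + 6)*(-5 - 1) = 0 - 3*(-6) = 0 + 18 = 18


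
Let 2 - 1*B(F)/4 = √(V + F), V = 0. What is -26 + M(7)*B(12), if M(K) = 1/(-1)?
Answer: -34 + 8*√3 ≈ -20.144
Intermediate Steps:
B(F) = 8 - 4*√F (B(F) = 8 - 4*√(0 + F) = 8 - 4*√F)
M(K) = -1
-26 + M(7)*B(12) = -26 - (8 - 8*√3) = -26 + (-8 + 8*√3) = -34 + 8*√3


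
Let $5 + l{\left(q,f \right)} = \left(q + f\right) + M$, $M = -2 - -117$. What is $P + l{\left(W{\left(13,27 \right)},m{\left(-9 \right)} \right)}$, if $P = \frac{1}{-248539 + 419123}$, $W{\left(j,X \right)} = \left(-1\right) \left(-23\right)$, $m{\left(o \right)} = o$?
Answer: $\frac{21152417}{170584} \approx 124.0$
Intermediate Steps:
$M = 115$ ($M = -2 + 117 = 115$)
$W{\left(j,X \right)} = 23$
$P = \frac{1}{170584} \approx 5.8622 \cdot 10^{-6}$
$l{\left(q,f \right)} = 110 + f + q$ ($l{\left(q,f \right)} = -5 + \left(\left(q + f\right) + 115\right) = -5 + \left(\left(f + q\right) + 115\right) = -5 + \left(115 + f + q\right) = 110 + f + q$)
$P + l{\left(W{\left(13,27 \right)},m{\left(-9 \right)} \right)} = \frac{1}{170584} + \left(110 - 9 + 23\right) = \frac{1}{170584} + 124 = \frac{21152417}{170584}$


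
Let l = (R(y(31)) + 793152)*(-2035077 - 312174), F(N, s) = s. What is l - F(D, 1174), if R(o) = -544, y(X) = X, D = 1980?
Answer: -1860449921782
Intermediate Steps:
l = -1860449920608 (l = (-544 + 793152)*(-2035077 - 312174) = 792608*(-2347251) = -1860449920608)
l - F(D, 1174) = -1860449920608 - 1*1174 = -1860449920608 - 1174 = -1860449921782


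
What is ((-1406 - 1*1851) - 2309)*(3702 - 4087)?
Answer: 2142910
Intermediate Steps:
((-1406 - 1*1851) - 2309)*(3702 - 4087) = ((-1406 - 1851) - 2309)*(-385) = (-3257 - 2309)*(-385) = -5566*(-385) = 2142910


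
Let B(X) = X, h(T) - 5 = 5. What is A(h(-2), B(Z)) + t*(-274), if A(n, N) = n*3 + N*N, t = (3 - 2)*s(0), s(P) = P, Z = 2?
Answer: 34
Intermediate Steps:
h(T) = 10 (h(T) = 5 + 5 = 10)
t = 0 (t = (3 - 2)*0 = 1*0 = 0)
A(n, N) = N**2 + 3*n (A(n, N) = 3*n + N**2 = N**2 + 3*n)
A(h(-2), B(Z)) + t*(-274) = (2**2 + 3*10) + 0*(-274) = (4 + 30) + 0 = 34 + 0 = 34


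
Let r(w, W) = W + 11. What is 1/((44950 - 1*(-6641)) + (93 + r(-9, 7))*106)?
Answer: 1/63357 ≈ 1.5784e-5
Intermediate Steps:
r(w, W) = 11 + W
1/((44950 - 1*(-6641)) + (93 + r(-9, 7))*106) = 1/((44950 - 1*(-6641)) + (93 + (11 + 7))*106) = 1/((44950 + 6641) + (93 + 18)*106) = 1/(51591 + 111*106) = 1/(51591 + 11766) = 1/63357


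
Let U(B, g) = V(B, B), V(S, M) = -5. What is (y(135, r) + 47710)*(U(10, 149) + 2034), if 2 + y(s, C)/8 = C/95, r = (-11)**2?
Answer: 9195221042/95 ≈ 9.6792e+7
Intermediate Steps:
r = 121
U(B, g) = -5
y(s, C) = -16 + 8*C/95 (y(s, C) = -16 + 8*(C/95) = -16 + 8*C/95)
(y(135, r) + 47710)*(U(10, 149) + 2034) = ((-16 + (8/95)*121) + 47710)*(-5 + 2034) = ((-16 + 968/95) + 47710)*2029 = (-552/95 + 47710)*2029 = (4531898/95)*2029 = 9195221042/95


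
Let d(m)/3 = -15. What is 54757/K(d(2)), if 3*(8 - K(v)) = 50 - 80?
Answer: 54757/18 ≈ 3042.1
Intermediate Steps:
d(m) = -45 (d(m) = 3*(-15) = -45)
K(v) = 18 (K(v) = 8 - (50 - 80)/3 = 8 - ⅓*(-30) = 8 + 10 = 18)
54757/K(d(2)) = 54757/18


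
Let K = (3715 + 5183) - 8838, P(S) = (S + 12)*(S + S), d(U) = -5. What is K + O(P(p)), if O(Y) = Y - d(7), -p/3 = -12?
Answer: 3521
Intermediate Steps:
p = 36 (p = -3*(-12) = 36)
P(S) = 2*S*(12 + S) (P(S) = (12 + S)*(2*S) = 2*S*(12 + S))
O(Y) = 5 + Y (O(Y) = Y - 1*(-5) = Y + 5 = 5 + Y)
K = 60 (K = 8898 - 8838 = 60)
K + O(P(p)) = 60 + (5 + 2*36*(12 + 36)) = 60 + (5 + 2*36*48) = 60 + (5 + 3456) = 60 + 3461 = 3521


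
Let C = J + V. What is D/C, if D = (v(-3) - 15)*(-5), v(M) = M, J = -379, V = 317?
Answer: -45/31 ≈ -1.4516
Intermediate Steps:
C = -62 (C = -379 + 317 = -62)
D = 90 (D = (-3 - 15)*(-5) = -18*(-5) = 90)
D/C = 90/(-62) = 90*(-1/62) = -45/31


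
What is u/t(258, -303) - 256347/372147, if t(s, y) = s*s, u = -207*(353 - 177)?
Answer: -283532789/229366601 ≈ -1.2362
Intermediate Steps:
u = -36432 (u = -207*176 = -36432)
t(s, y) = s²
u/t(258, -303) - 256347/372147 = -36432/(258²) - 256347/372147 = -36432/66564 - 256347*1/372147 = -36432*1/66564 - 85449/124049 = -1012/1849 - 85449/124049 = -283532789/229366601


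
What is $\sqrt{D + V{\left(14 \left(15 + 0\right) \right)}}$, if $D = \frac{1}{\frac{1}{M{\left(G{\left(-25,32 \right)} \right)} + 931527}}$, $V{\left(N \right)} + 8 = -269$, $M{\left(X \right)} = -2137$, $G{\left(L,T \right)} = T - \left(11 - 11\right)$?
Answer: $\sqrt{929113} \approx 963.91$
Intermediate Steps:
$G{\left(L,T \right)} = T$ ($G{\left(L,T \right)} = T - 0 = T + 0 = T$)
$V{\left(N \right)} = -277$ ($V{\left(N \right)} = -8 - 269 = -277$)
$D = 929390$ ($D = \frac{1}{\frac{1}{-2137 + 931527}} = \frac{1}{\frac{1}{929390}} = 929390$)
$\sqrt{D + V{\left(14 \left(15 + 0\right) \right)}} = \sqrt{929390 - 277} = \sqrt{929113}$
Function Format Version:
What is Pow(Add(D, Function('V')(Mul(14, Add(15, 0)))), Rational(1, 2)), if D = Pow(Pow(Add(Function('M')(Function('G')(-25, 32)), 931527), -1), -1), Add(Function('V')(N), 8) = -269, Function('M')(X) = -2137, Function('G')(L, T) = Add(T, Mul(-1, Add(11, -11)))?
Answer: Pow(929113, Rational(1, 2)) ≈ 963.91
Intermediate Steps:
Function('G')(L, T) = T (Function('G')(L, T) = Add(T, Mul(-1, 0)) = Add(T, 0) = T)
Function('V')(N) = -277 (Function('V')(N) = Add(-8, -269) = -277)
D = 929390 (D = Pow(Pow(Add(-2137, 931527), -1), -1) = Pow(Pow(929390, -1), -1) = Pow(Rational(1, 929390), -1) = 929390)
Pow(Add(D, Function('V')(Mul(14, Add(15, 0)))), Rational(1, 2)) = Pow(Add(929390, -277), Rational(1, 2)) = Pow(929113, Rational(1, 2))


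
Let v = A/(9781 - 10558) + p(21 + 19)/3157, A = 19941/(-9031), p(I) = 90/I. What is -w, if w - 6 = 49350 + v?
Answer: -18933000276637/383600756 ≈ -49356.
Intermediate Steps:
A = -19941/9031 (A = 19941*(-1/9031) = -19941/9031 ≈ -2.2081)
v = 1363501/383600756 (v = -19941/(9031*(9781 - 10558)) + (90/(21 + 19))/3157 = -19941/9031/(-777) + (90/40)*(1/3157) = -19941/9031*(-1/777) + (90*(1/40))*(1/3157) = 6647/2339029 + (9/4)*(1/3157) = 6647/2339029 + 9/12628 = 1363501/383600756 ≈ 0.0035545)
w = 18933000276637/383600756 (w = 6 + (49350 + 1363501/383600756) = 6 + 18930698672101/383600756 = 18933000276637/383600756 ≈ 49356.)
-w = -1*18933000276637/383600756 = -18933000276637/383600756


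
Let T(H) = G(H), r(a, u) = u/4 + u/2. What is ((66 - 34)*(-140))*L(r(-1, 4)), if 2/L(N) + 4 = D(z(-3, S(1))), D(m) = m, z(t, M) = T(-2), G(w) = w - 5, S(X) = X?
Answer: 8960/11 ≈ 814.54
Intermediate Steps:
G(w) = -5 + w
r(a, u) = 3*u/4 (r(a, u) = u*(¼) + u*(½) = u/4 + u/2 = 3*u/4)
T(H) = -5 + H
z(t, M) = -7 (z(t, M) = -5 - 2 = -7)
L(N) = -2/11 (L(N) = 2/(-4 - 7) = 2/(-11) = 2*(-1/11) = -2/11)
((66 - 34)*(-140))*L(r(-1, 4)) = ((66 - 34)*(-140))*(-2/11) = (32*(-140))*(-2/11) = -4480*(-2/11) = 8960/11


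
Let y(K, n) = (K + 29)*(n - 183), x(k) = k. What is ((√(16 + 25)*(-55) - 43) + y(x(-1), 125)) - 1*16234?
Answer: -17901 - 55*√41 ≈ -18253.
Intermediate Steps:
y(K, n) = (-183 + n)*(29 + K) (y(K, n) = (29 + K)*(-183 + n) = (-183 + n)*(29 + K))
((√(16 + 25)*(-55) - 43) + y(x(-1), 125)) - 1*16234 = ((√(16 + 25)*(-55) - 43) + (-5307 - 183*(-1) + 29*125 - 1*125)) - 1*16234 = ((√41*(-55) - 43) + (-5307 + 183 + 3625 - 125)) - 16234 = ((-55*√41 - 43) - 1624) - 16234 = ((-43 - 55*√41) - 1624) - 16234 = (-1667 - 55*√41) - 16234 = -17901 - 55*√41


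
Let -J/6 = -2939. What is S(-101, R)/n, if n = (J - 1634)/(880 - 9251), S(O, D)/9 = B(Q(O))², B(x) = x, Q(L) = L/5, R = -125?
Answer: -768533139/400000 ≈ -1921.3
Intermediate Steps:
J = 17634 (J = -6*(-2939) = 17634)
Q(L) = L/5 (Q(L) = L*(⅕) = L/5)
S(O, D) = 9*O²/25 (S(O, D) = 9*(O/5)² = 9*(O²/25) = 9*O²/25)
n = -16000/8371 (n = (17634 - 1634)/(880 - 9251) = 16000/(-8371) = 16000*(-1/8371) = -16000/8371 ≈ -1.9114)
S(-101, R)/n = ((9/25)*(-101)²)/(-16000/8371) = ((9/25)*10201)*(-8371/16000) = (91809/25)*(-8371/16000) = -768533139/400000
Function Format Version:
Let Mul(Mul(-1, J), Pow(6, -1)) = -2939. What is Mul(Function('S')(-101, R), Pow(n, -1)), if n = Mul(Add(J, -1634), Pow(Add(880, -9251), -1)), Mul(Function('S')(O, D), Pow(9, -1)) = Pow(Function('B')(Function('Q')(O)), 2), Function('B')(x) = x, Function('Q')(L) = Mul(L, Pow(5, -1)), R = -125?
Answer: Rational(-768533139, 400000) ≈ -1921.3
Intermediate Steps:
J = 17634 (J = Mul(-6, -2939) = 17634)
Function('Q')(L) = Mul(Rational(1, 5), L) (Function('Q')(L) = Mul(L, Rational(1, 5)) = Mul(Rational(1, 5), L))
Function('S')(O, D) = Mul(Rational(9, 25), Pow(O, 2)) (Function('S')(O, D) = Mul(9, Pow(Mul(Rational(1, 5), O), 2)) = Mul(9, Mul(Rational(1, 25), Pow(O, 2))) = Mul(Rational(9, 25), Pow(O, 2)))
n = Rational(-16000, 8371) (n = Mul(Add(17634, -1634), Pow(Add(880, -9251), -1)) = Mul(16000, Pow(-8371, -1)) = Mul(16000, Rational(-1, 8371)) = Rational(-16000, 8371) ≈ -1.9114)
Mul(Function('S')(-101, R), Pow(n, -1)) = Mul(Mul(Rational(9, 25), Pow(-101, 2)), Pow(Rational(-16000, 8371), -1)) = Mul(Mul(Rational(9, 25), 10201), Rational(-8371, 16000)) = Mul(Rational(91809, 25), Rational(-8371, 16000)) = Rational(-768533139, 400000)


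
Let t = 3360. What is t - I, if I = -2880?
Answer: 6240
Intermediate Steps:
t - I = 3360 - 1*(-2880) = 3360 + 2880 = 6240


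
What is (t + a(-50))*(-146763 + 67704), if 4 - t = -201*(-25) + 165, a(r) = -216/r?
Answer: 10241460978/25 ≈ 4.0966e+8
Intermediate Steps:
t = -5186 (t = 4 - (-201*(-25) + 165) = 4 - (5025 + 165) = 4 - 1*5190 = 4 - 5190 = -5186)
(t + a(-50))*(-146763 + 67704) = (-5186 - 216/(-50))*(-146763 + 67704) = (-5186 - 216*(-1/50))*(-79059) = (-5186 + 108/25)*(-79059) = -129542/25*(-79059) = 10241460978/25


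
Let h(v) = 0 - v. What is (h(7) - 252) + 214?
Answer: -45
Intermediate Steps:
h(v) = -v
(h(7) - 252) + 214 = (-1*7 - 252) + 214 = (-7 - 252) + 214 = -259 + 214 = -45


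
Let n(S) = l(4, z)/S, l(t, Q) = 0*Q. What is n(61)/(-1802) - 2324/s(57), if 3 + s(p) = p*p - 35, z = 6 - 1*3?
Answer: -2324/3211 ≈ -0.72376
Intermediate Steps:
z = 3 (z = 6 - 3 = 3)
l(t, Q) = 0
n(S) = 0 (n(S) = 0/S = 0)
s(p) = -38 + p**2 (s(p) = -3 + (p*p - 35) = -3 + (p**2 - 35) = -3 + (-35 + p**2) = -38 + p**2)
n(61)/(-1802) - 2324/s(57) = 0/(-1802) - 2324/(-38 + 57**2) = 0*(-1/1802) - 2324/(-38 + 3249) = 0 - 2324/3211 = -2324/3211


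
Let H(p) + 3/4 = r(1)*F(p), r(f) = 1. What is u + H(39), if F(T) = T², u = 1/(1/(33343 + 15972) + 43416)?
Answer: 13019786306581/8564240164 ≈ 1520.3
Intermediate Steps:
u = 49315/2141060041 (u = 1/(1/49315 + 43416) = 1/(2141060041/49315) = 49315/2141060041 ≈ 2.3033e-5)
H(p) = -¾ + p² (H(p) = -¾ + 1*p² = -¾ + p²)
u + H(39) = 49315/2141060041 + (-¾ + 39²) = 49315/2141060041 + (-¾ + 1521) = 49315/2141060041 + 6081/4 = 13019786306581/8564240164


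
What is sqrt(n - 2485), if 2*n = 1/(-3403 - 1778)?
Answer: I*sqrt(266817054702)/10362 ≈ 49.85*I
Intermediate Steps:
n = -1/10362 (n = 1/(2*(-3403 - 1778)) = (1/2)/(-5181) = (1/2)*(-1/5181) = -1/10362 ≈ -9.6506e-5)
sqrt(n - 2485) = sqrt(-1/10362 - 2485) = sqrt(-25749571/10362) = I*sqrt(266817054702)/10362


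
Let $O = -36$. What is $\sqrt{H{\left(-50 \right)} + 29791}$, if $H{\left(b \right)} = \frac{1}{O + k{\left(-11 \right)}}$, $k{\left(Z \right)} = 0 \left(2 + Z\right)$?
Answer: $\frac{5 \sqrt{42899}}{6} \approx 172.6$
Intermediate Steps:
$k{\left(Z \right)} = 0$
$H{\left(b \right)} = - \frac{1}{36}$ ($H{\left(b \right)} = \frac{1}{-36 + 0} = \frac{1}{-36} = - \frac{1}{36}$)
$\sqrt{H{\left(-50 \right)} + 29791} = \sqrt{- \frac{1}{36} + 29791} = \sqrt{\frac{1072475}{36}} = \frac{5 \sqrt{42899}}{6}$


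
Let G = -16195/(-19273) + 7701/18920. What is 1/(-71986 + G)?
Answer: -364645160/26248891656987 ≈ -1.3892e-5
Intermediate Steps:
G = 454830773/364645160 (G = -16195*(-1/19273) + 7701*(1/18920) = 16195/19273 + 7701/18920 = 454830773/364645160 ≈ 1.2473)
1/(-71986 + G) = 1/(-71986 + 454830773/364645160) = 1/(-26248891656987/364645160) = -364645160/26248891656987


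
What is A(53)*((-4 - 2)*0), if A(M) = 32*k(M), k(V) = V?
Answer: 0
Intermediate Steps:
A(M) = 32*M
A(53)*((-4 - 2)*0) = (32*53)*((-4 - 2)*0) = 1696*(-6*0) = 1696*0 = 0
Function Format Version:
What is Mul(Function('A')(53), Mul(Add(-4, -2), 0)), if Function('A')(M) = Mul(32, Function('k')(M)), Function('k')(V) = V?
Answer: 0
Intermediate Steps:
Function('A')(M) = Mul(32, M)
Mul(Function('A')(53), Mul(Add(-4, -2), 0)) = Mul(Mul(32, 53), Mul(Add(-4, -2), 0)) = Mul(1696, Mul(-6, 0)) = Mul(1696, 0) = 0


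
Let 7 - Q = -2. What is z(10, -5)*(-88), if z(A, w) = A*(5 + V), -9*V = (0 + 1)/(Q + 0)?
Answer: -355520/81 ≈ -4389.1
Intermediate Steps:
Q = 9 (Q = 7 - 1*(-2) = 7 + 2 = 9)
V = -1/81 (V = -(0 + 1)/(9*(9 + 0)) = -1/(9*9) = -⅑*⅑ = -1/81 ≈ -0.012346)
z(A, w) = 404*A/81 (z(A, w) = A*(5 - 1/81) = A*(404/81) = 404*A/81)
z(10, -5)*(-88) = ((404/81)*10)*(-88) = (4040/81)*(-88) = -355520/81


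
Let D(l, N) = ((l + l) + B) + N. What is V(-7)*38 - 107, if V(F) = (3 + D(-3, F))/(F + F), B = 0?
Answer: -559/7 ≈ -79.857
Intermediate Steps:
D(l, N) = N + 2*l (D(l, N) = ((l + l) + 0) + N = (2*l + 0) + N = 2*l + N = N + 2*l)
V(F) = (-3 + F)/(2*F) (V(F) = (3 + (F + 2*(-3)))/(F + F) = (3 + (F - 6))/((2*F)) = (3 + (-6 + F))*(1/(2*F)) = (-3 + F)*(1/(2*F)) = (-3 + F)/(2*F))
V(-7)*38 - 107 = ((½)*(-3 - 7)/(-7))*38 - 107 = ((½)*(-⅐)*(-10))*38 - 107 = (5/7)*38 - 107 = 190/7 - 107 = -559/7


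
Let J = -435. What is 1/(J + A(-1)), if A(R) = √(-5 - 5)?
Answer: -87/37847 - I*√10/189235 ≈ -0.0022987 - 1.6711e-5*I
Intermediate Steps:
A(R) = I*√10 (A(R) = √(-10) = I*√10)
1/(J + A(-1)) = 1/(-435 + I*√10)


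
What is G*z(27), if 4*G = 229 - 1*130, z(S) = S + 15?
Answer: 2079/2 ≈ 1039.5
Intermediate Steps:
z(S) = 15 + S
G = 99/4 (G = (229 - 1*130)/4 = (229 - 130)/4 = (1/4)*99 = 99/4 ≈ 24.750)
G*z(27) = 99*(15 + 27)/4 = (99/4)*42 = 2079/2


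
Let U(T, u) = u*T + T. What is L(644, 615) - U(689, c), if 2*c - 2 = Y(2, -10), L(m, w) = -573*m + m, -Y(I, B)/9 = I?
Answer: -363545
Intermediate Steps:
Y(I, B) = -9*I
L(m, w) = -572*m
c = -8 (c = 1 + (-9*2)/2 = 1 + (½)*(-18) = 1 - 9 = -8)
U(T, u) = T + T*u (U(T, u) = T*u + T = T + T*u)
L(644, 615) - U(689, c) = -572*644 - 689*(1 - 8) = -368368 - 689*(-7) = -368368 - 1*(-4823) = -368368 + 4823 = -363545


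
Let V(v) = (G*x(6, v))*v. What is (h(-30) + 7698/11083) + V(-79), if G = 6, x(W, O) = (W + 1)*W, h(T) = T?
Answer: -220965156/11083 ≈ -19937.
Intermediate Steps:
x(W, O) = W*(1 + W) (x(W, O) = (1 + W)*W = W*(1 + W))
V(v) = 252*v (V(v) = (6*(6*(1 + 6)))*v = (6*(6*7))*v = (6*42)*v = 252*v)
(h(-30) + 7698/11083) + V(-79) = (-30 + 7698/11083) + 252*(-79) = (-30 + 7698*(1/11083)) - 19908 = (-30 + 7698/11083) - 19908 = -324792/11083 - 19908 = -220965156/11083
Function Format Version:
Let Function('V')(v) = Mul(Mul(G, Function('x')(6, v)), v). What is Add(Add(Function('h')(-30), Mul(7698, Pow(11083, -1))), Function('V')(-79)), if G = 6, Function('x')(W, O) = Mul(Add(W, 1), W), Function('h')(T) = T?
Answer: Rational(-220965156, 11083) ≈ -19937.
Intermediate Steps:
Function('x')(W, O) = Mul(W, Add(1, W)) (Function('x')(W, O) = Mul(Add(1, W), W) = Mul(W, Add(1, W)))
Function('V')(v) = Mul(252, v) (Function('V')(v) = Mul(Mul(6, Mul(6, Add(1, 6))), v) = Mul(Mul(6, Mul(6, 7)), v) = Mul(Mul(6, 42), v) = Mul(252, v))
Add(Add(Function('h')(-30), Mul(7698, Pow(11083, -1))), Function('V')(-79)) = Add(Add(-30, Mul(7698, Pow(11083, -1))), Mul(252, -79)) = Add(Add(-30, Mul(7698, Rational(1, 11083))), -19908) = Add(Add(-30, Rational(7698, 11083)), -19908) = Add(Rational(-324792, 11083), -19908) = Rational(-220965156, 11083)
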